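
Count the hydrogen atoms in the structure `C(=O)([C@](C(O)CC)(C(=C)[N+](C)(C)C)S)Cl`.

19

Hydrogens are implicit in SMILES; fill each atom to its normal valence:
  4 × C: 3 H each → 12
  3 × C: no H
  2 × C: 2 H each → 4
  1 × C: 1 H
  1 × Cl: no H
  1 × N (charge +1): no H
  1 × O: 1 H
  1 × O: no H
  1 × S: 1 H
  Total hydrogens = 19.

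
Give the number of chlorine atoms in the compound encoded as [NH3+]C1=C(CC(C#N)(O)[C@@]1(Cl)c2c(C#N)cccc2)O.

The symbol for chlorine appears 1 time in the SMILES.

1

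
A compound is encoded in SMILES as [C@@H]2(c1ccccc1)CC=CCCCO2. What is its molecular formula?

Heavy atoms from the SMILES: 13 C, 1 O.
Implicit hydrogens by atom environment:
  5 × C (aromatic): 1 H each → 5
  4 × C: 2 H each → 8
  3 × C: 1 H each → 3
  1 × C (aromatic): no H
  1 × O: no H
  Total hydrogens = 16.
Molecular formula: C13H16O

C13H16O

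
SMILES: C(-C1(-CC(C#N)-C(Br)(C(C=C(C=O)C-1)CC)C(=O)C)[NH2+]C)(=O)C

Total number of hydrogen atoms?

24

Hydrogens are implicit in SMILES; fill each atom to its normal valence:
  6 × C: no H
  4 × C: 3 H each → 12
  4 × C: 1 H each → 4
  3 × C: 2 H each → 6
  3 × O: no H
  1 × Br: no H
  1 × N (charge +1): 2 H
  1 × N: no H
  Total hydrogens = 24.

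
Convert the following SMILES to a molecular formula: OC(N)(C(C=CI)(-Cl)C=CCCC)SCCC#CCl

Heavy atoms from the SMILES: 13 C, 2 Cl, 1 I, 1 N, 1 O, 1 S.
Implicit hydrogens by atom environment:
  4 × C: 2 H each → 8
  4 × C: 1 H each → 4
  4 × C: no H
  2 × Cl: no H
  1 × C: 3 H
  1 × I: no H
  1 × N: 2 H
  1 × O: 1 H
  1 × S: no H
  Total hydrogens = 18.
Molecular formula: C13H18Cl2INOS

C13H18Cl2INOS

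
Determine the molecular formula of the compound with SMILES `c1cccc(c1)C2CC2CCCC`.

Heavy atoms from the SMILES: 13 C.
Implicit hydrogens by atom environment:
  5 × C (aromatic): 1 H each → 5
  4 × C: 2 H each → 8
  2 × C: 1 H each → 2
  1 × C: 3 H
  1 × C (aromatic): no H
  Total hydrogens = 18.
Molecular formula: C13H18

C13H18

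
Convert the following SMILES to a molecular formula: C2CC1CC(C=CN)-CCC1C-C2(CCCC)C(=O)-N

Heavy atoms from the SMILES: 17 C, 2 N, 1 O.
Implicit hydrogens by atom environment:
  9 × C: 2 H each → 18
  5 × C: 1 H each → 5
  2 × C: no H
  2 × N: 2 H each → 4
  1 × C: 3 H
  1 × O: no H
  Total hydrogens = 30.
Molecular formula: C17H30N2O

C17H30N2O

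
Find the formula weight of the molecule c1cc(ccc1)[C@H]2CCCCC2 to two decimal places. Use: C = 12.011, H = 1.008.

Molecular formula: C12H16.
M = 12×12.011 + 16×1.008 = 160.26 g/mol.

160.26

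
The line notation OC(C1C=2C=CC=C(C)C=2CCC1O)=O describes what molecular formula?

C12H14O3

Heavy atoms from the SMILES: 12 C, 3 O.
Implicit hydrogens by atom environment:
  3 × C (aromatic): 1 H each → 3
  3 × C (aromatic): no H
  2 × C: 2 H each → 4
  2 × C: 1 H each → 2
  2 × O: 1 H each → 2
  1 × C: 3 H
  1 × C: no H
  1 × O: no H
  Total hydrogens = 14.
Molecular formula: C12H14O3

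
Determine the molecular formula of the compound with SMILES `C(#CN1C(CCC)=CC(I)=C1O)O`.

Heavy atoms from the SMILES: 9 C, 1 I, 1 N, 2 O.
Implicit hydrogens by atom environment:
  3 × C (aromatic): no H
  2 × C: 2 H each → 4
  2 × C: no H
  2 × O: 1 H each → 2
  1 × C: 3 H
  1 × C (aromatic): 1 H
  1 × I: no H
  1 × N (aromatic): no H
  Total hydrogens = 10.
Molecular formula: C9H10INO2

C9H10INO2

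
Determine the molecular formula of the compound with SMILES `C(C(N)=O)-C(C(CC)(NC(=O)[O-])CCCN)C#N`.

Heavy atoms from the SMILES: 11 C, 4 N, 3 O.
Implicit hydrogens by atom environment:
  5 × C: 2 H each → 10
  4 × C: no H
  2 × N: 2 H each → 4
  2 × O: no H
  1 × C: 3 H
  1 × C: 1 H
  1 × N: 1 H
  1 × N: no H
  1 × O (charge -1): no H
  Total hydrogens = 19.
Net charge -1.
Molecular formula: C11H19N4O3-

C11H19N4O3-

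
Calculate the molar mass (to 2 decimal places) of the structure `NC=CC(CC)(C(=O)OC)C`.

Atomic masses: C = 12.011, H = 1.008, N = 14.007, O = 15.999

157.21

Molecular formula: C8H15NO2.
M = 8×12.011 + 15×1.008 + 1×14.007 + 2×15.999 = 157.21 g/mol.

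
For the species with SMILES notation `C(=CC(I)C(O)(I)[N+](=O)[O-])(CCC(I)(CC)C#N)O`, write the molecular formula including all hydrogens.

Heavy atoms from the SMILES: 10 C, 3 I, 2 N, 4 O.
Implicit hydrogens by atom environment:
  4 × C: no H
  3 × C: 2 H each → 6
  3 × I: no H
  2 × C: 1 H each → 2
  2 × O: 1 H each → 2
  1 × C: 3 H
  1 × N (charge +1): no H
  1 × N: no H
  1 × O: no H
  1 × O (charge -1): no H
  Total hydrogens = 13.
Molecular formula: C10H13I3N2O4

C10H13I3N2O4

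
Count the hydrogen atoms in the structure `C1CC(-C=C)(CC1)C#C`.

Hydrogens are implicit in SMILES; fill each atom to its normal valence:
  5 × C: 2 H each → 10
  2 × C: 1 H each → 2
  2 × C: no H
  Total hydrogens = 12.

12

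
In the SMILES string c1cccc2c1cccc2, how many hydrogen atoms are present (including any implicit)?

8

Hydrogens are implicit in SMILES; fill each atom to its normal valence:
  8 × C (aromatic): 1 H each → 8
  2 × C (aromatic): no H
  Total hydrogens = 8.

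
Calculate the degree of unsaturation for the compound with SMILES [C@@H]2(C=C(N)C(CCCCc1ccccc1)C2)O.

6

Molecular formula from the SMILES: C15H21NO.
DoU = (2C + 2 + N − H − X)/2 = (2·15 + 2 + 1 − 21 − 0)/2 = 12/2 = 6.
(Structurally: 2 ring(s) + 4 π bond(s) = 6.)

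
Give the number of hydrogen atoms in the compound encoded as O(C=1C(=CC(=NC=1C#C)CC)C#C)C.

Hydrogens are implicit in SMILES; fill each atom to its normal valence:
  4 × C (aromatic): no H
  2 × C: 3 H each → 6
  2 × C: 1 H each → 2
  2 × C: no H
  1 × C: 2 H
  1 × C (aromatic): 1 H
  1 × N (aromatic): no H
  1 × O: no H
  Total hydrogens = 11.

11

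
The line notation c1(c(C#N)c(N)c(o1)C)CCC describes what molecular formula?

Heavy atoms from the SMILES: 9 C, 2 N, 1 O.
Implicit hydrogens by atom environment:
  4 × C (aromatic): no H
  2 × C: 3 H each → 6
  2 × C: 2 H each → 4
  1 × C: no H
  1 × N: 2 H
  1 × N: no H
  1 × O (aromatic): no H
  Total hydrogens = 12.
Molecular formula: C9H12N2O

C9H12N2O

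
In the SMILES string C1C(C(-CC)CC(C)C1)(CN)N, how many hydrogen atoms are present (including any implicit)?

Hydrogens are implicit in SMILES; fill each atom to its normal valence:
  5 × C: 2 H each → 10
  2 × C: 3 H each → 6
  2 × C: 1 H each → 2
  2 × N: 2 H each → 4
  1 × C: no H
  Total hydrogens = 22.

22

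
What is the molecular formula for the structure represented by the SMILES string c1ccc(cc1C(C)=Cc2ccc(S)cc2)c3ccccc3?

Heavy atoms from the SMILES: 21 C, 1 S.
Implicit hydrogens by atom environment:
  13 × C (aromatic): 1 H each → 13
  5 × C (aromatic): no H
  1 × C: 3 H
  1 × C: 1 H
  1 × C: no H
  1 × S: 1 H
  Total hydrogens = 18.
Molecular formula: C21H18S

C21H18S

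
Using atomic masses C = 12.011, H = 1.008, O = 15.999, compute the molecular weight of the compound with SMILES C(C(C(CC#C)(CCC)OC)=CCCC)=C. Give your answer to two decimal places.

Molecular formula: C15H24O.
M = 15×12.011 + 24×1.008 + 1×15.999 = 220.36 g/mol.

220.36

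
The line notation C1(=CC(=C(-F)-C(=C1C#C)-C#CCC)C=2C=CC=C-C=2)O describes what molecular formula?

Heavy atoms from the SMILES: 18 C, 1 F, 1 O.
Implicit hydrogens by atom environment:
  6 × C (aromatic): 1 H each → 6
  6 × C (aromatic): no H
  3 × C: no H
  1 × C: 3 H
  1 × C: 2 H
  1 × C: 1 H
  1 × F: no H
  1 × O: 1 H
  Total hydrogens = 13.
Molecular formula: C18H13FO

C18H13FO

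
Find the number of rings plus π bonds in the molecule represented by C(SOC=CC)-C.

Molecular formula from the SMILES: C5H10OS.
DoU = (2C + 2 + N − H − X)/2 = (2·5 + 2 + 0 − 10 − 0)/2 = 2/2 = 1.
(Structurally: 0 ring(s) + 1 π bond(s) = 1.)

1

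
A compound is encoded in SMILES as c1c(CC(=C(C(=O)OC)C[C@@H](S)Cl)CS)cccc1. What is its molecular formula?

Heavy atoms from the SMILES: 14 C, 1 Cl, 2 O, 2 S.
Implicit hydrogens by atom environment:
  5 × C (aromatic): 1 H each → 5
  3 × C: 2 H each → 6
  3 × C: no H
  2 × O: no H
  2 × S: 1 H each → 2
  1 × C: 3 H
  1 × C: 1 H
  1 × C (aromatic): no H
  1 × Cl: no H
  Total hydrogens = 17.
Molecular formula: C14H17ClO2S2

C14H17ClO2S2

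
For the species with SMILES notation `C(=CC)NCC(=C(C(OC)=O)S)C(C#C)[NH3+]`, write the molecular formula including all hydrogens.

C11H17N2O2S+

Heavy atoms from the SMILES: 11 C, 2 N, 2 O, 1 S.
Implicit hydrogens by atom environment:
  4 × C: 1 H each → 4
  4 × C: no H
  2 × C: 3 H each → 6
  2 × O: no H
  1 × C: 2 H
  1 × N (charge +1): 3 H
  1 × N: 1 H
  1 × S: 1 H
  Total hydrogens = 17.
Net charge +1.
Molecular formula: C11H17N2O2S+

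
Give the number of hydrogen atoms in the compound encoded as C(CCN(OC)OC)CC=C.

Hydrogens are implicit in SMILES; fill each atom to its normal valence:
  5 × C: 2 H each → 10
  2 × C: 3 H each → 6
  2 × O: no H
  1 × C: 1 H
  1 × N: no H
  Total hydrogens = 17.

17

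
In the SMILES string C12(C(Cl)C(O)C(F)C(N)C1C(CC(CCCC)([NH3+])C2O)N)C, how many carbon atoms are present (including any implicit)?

The symbol for carbon appears 15 times in the SMILES. (Cl is a single chlorine, not C + l.)

15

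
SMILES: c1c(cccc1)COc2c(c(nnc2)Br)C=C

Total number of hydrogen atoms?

Hydrogens are implicit in SMILES; fill each atom to its normal valence:
  6 × C (aromatic): 1 H each → 6
  4 × C (aromatic): no H
  2 × C: 2 H each → 4
  2 × N (aromatic): no H
  1 × Br: no H
  1 × C: 1 H
  1 × O: no H
  Total hydrogens = 11.

11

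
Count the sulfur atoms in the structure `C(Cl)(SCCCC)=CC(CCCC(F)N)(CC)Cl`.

The symbol for sulfur appears 1 time in the SMILES.

1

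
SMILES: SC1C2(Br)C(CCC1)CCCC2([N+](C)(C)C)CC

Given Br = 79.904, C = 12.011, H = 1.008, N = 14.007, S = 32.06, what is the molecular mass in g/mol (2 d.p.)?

Molecular formula: C15H29BrNS+.
M = 1×79.904 + 15×12.011 + 29×1.008 + 1×14.007 + 1×32.06 = 335.37 g/mol.

335.37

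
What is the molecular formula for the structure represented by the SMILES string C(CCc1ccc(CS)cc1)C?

C11H16S

Heavy atoms from the SMILES: 11 C, 1 S.
Implicit hydrogens by atom environment:
  4 × C: 2 H each → 8
  4 × C (aromatic): 1 H each → 4
  2 × C (aromatic): no H
  1 × C: 3 H
  1 × S: 1 H
  Total hydrogens = 16.
Molecular formula: C11H16S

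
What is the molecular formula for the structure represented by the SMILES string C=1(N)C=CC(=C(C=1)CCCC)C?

C11H17N

Heavy atoms from the SMILES: 11 C, 1 N.
Implicit hydrogens by atom environment:
  3 × C: 2 H each → 6
  3 × C (aromatic): 1 H each → 3
  3 × C (aromatic): no H
  2 × C: 3 H each → 6
  1 × N: 2 H
  Total hydrogens = 17.
Molecular formula: C11H17N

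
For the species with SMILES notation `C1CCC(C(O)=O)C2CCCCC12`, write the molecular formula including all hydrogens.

C11H18O2

Heavy atoms from the SMILES: 11 C, 2 O.
Implicit hydrogens by atom environment:
  7 × C: 2 H each → 14
  3 × C: 1 H each → 3
  1 × C: no H
  1 × O: 1 H
  1 × O: no H
  Total hydrogens = 18.
Molecular formula: C11H18O2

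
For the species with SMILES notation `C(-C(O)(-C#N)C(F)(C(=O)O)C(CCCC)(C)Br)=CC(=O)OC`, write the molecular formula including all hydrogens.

C14H19BrFNO5

Heavy atoms from the SMILES: 1 Br, 14 C, 1 F, 1 N, 5 O.
Implicit hydrogens by atom environment:
  6 × C: no H
  3 × C: 3 H each → 9
  3 × C: 2 H each → 6
  3 × O: no H
  2 × C: 1 H each → 2
  2 × O: 1 H each → 2
  1 × Br: no H
  1 × F: no H
  1 × N: no H
  Total hydrogens = 19.
Molecular formula: C14H19BrFNO5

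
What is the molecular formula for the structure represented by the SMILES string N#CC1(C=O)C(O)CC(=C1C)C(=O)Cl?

C9H8ClNO3

Heavy atoms from the SMILES: 9 C, 1 Cl, 1 N, 3 O.
Implicit hydrogens by atom environment:
  5 × C: no H
  2 × C: 1 H each → 2
  2 × O: no H
  1 × C: 3 H
  1 × C: 2 H
  1 × Cl: no H
  1 × N: no H
  1 × O: 1 H
  Total hydrogens = 8.
Molecular formula: C9H8ClNO3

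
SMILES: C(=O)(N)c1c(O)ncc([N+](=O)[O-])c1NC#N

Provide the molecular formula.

C7H5N5O4

Heavy atoms from the SMILES: 7 C, 5 N, 4 O.
Implicit hydrogens by atom environment:
  4 × C (aromatic): no H
  2 × C: no H
  2 × O: no H
  1 × C (aromatic): 1 H
  1 × N: 2 H
  1 × N: 1 H
  1 × N (aromatic): no H
  1 × N (charge +1): no H
  1 × N: no H
  1 × O: 1 H
  1 × O (charge -1): no H
  Total hydrogens = 5.
Molecular formula: C7H5N5O4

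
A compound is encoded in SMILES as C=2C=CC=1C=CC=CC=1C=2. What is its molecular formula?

C10H8

Heavy atoms from the SMILES: 10 C.
Implicit hydrogens by atom environment:
  8 × C (aromatic): 1 H each → 8
  2 × C (aromatic): no H
  Total hydrogens = 8.
Molecular formula: C10H8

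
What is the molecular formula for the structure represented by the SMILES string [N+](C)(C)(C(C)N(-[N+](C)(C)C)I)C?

Heavy atoms from the SMILES: 8 C, 1 I, 3 N.
Implicit hydrogens by atom environment:
  7 × C: 3 H each → 21
  2 × N (charge +1): no H
  1 × C: 1 H
  1 × I: no H
  1 × N: no H
  Total hydrogens = 22.
Net charge +2.
Molecular formula: [C8H22IN3]2+

[C8H22IN3]2+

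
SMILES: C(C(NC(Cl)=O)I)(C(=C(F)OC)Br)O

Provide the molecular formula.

C6H7BrClFINO3

Heavy atoms from the SMILES: 1 Br, 6 C, 1 Cl, 1 F, 1 I, 1 N, 3 O.
Implicit hydrogens by atom environment:
  3 × C: no H
  2 × C: 1 H each → 2
  2 × O: no H
  1 × Br: no H
  1 × C: 3 H
  1 × Cl: no H
  1 × F: no H
  1 × I: no H
  1 × N: 1 H
  1 × O: 1 H
  Total hydrogens = 7.
Molecular formula: C6H7BrClFINO3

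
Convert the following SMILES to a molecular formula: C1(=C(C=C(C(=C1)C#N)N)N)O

Heavy atoms from the SMILES: 7 C, 3 N, 1 O.
Implicit hydrogens by atom environment:
  4 × C (aromatic): no H
  2 × C (aromatic): 1 H each → 2
  2 × N: 2 H each → 4
  1 × C: no H
  1 × N: no H
  1 × O: 1 H
  Total hydrogens = 7.
Molecular formula: C7H7N3O

C7H7N3O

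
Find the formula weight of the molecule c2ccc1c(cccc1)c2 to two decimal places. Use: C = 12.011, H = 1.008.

128.17

Molecular formula: C10H8.
M = 10×12.011 + 8×1.008 = 128.17 g/mol.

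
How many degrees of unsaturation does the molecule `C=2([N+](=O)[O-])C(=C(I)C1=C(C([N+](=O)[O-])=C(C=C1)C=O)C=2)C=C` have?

Molecular formula from the SMILES: C13H7IN2O5.
DoU = (2C + 2 + N − H − X)/2 = (2·13 + 2 + 2 − 7 − 1)/2 = 22/2 = 11.
(Structurally: 2 ring(s) + 9 π bond(s) = 11.)

11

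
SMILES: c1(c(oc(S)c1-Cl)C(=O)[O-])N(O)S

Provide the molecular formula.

C5H3ClNO4S2-

Heavy atoms from the SMILES: 5 C, 1 Cl, 1 N, 4 O, 2 S.
Implicit hydrogens by atom environment:
  4 × C (aromatic): no H
  2 × S: 1 H each → 2
  1 × C: no H
  1 × Cl: no H
  1 × N: no H
  1 × O: 1 H
  1 × O (aromatic): no H
  1 × O: no H
  1 × O (charge -1): no H
  Total hydrogens = 3.
Net charge -1.
Molecular formula: C5H3ClNO4S2-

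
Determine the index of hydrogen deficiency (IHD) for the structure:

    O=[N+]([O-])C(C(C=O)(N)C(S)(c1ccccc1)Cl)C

Molecular formula from the SMILES: C11H13ClN2O3S.
DoU = (2C + 2 + N − H − X)/2 = (2·11 + 2 + 2 − 13 − 1)/2 = 12/2 = 6.
(Structurally: 1 ring(s) + 5 π bond(s) = 6.)

6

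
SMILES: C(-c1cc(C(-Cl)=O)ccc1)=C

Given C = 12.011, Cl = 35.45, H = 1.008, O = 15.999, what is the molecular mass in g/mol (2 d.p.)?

Molecular formula: C9H7ClO.
M = 9×12.011 + 1×35.45 + 7×1.008 + 1×15.999 = 166.60 g/mol.

166.60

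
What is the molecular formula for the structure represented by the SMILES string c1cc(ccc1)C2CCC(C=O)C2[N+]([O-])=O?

Heavy atoms from the SMILES: 12 C, 1 N, 3 O.
Implicit hydrogens by atom environment:
  5 × C (aromatic): 1 H each → 5
  4 × C: 1 H each → 4
  2 × C: 2 H each → 4
  2 × O: no H
  1 × C (aromatic): no H
  1 × N (charge +1): no H
  1 × O (charge -1): no H
  Total hydrogens = 13.
Molecular formula: C12H13NO3

C12H13NO3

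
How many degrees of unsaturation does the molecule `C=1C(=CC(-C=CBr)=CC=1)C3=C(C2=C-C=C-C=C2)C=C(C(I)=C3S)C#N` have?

Molecular formula from the SMILES: C21H13BrINS.
DoU = (2C + 2 + N − H − X)/2 = (2·21 + 2 + 1 − 13 − 2)/2 = 30/2 = 15.
(Structurally: 3 ring(s) + 12 π bond(s) = 15.)

15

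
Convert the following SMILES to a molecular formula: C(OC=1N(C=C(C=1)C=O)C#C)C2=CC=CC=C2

Heavy atoms from the SMILES: 14 C, 1 N, 2 O.
Implicit hydrogens by atom environment:
  7 × C (aromatic): 1 H each → 7
  3 × C (aromatic): no H
  2 × C: 1 H each → 2
  2 × O: no H
  1 × C: 2 H
  1 × C: no H
  1 × N (aromatic): no H
  Total hydrogens = 11.
Molecular formula: C14H11NO2

C14H11NO2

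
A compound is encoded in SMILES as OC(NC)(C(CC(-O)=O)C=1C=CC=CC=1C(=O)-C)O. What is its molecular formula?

C13H17NO5

Heavy atoms from the SMILES: 13 C, 1 N, 5 O.
Implicit hydrogens by atom environment:
  4 × C (aromatic): 1 H each → 4
  3 × C: no H
  3 × O: 1 H each → 3
  2 × C: 3 H each → 6
  2 × C (aromatic): no H
  2 × O: no H
  1 × C: 2 H
  1 × C: 1 H
  1 × N: 1 H
  Total hydrogens = 17.
Molecular formula: C13H17NO5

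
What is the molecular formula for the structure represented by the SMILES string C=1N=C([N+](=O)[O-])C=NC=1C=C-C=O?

Heavy atoms from the SMILES: 7 C, 3 N, 3 O.
Implicit hydrogens by atom environment:
  3 × C: 1 H each → 3
  2 × C (aromatic): 1 H each → 2
  2 × C (aromatic): no H
  2 × N (aromatic): no H
  2 × O: no H
  1 × N (charge +1): no H
  1 × O (charge -1): no H
  Total hydrogens = 5.
Molecular formula: C7H5N3O3

C7H5N3O3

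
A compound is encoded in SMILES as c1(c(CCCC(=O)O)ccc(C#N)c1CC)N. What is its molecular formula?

C13H16N2O2

Heavy atoms from the SMILES: 13 C, 2 N, 2 O.
Implicit hydrogens by atom environment:
  4 × C: 2 H each → 8
  4 × C (aromatic): no H
  2 × C (aromatic): 1 H each → 2
  2 × C: no H
  1 × C: 3 H
  1 × N: 2 H
  1 × N: no H
  1 × O: 1 H
  1 × O: no H
  Total hydrogens = 16.
Molecular formula: C13H16N2O2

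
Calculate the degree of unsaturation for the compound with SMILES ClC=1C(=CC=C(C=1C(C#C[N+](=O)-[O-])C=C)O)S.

Molecular formula from the SMILES: C11H8ClNO3S.
DoU = (2C + 2 + N − H − X)/2 = (2·11 + 2 + 1 − 8 − 1)/2 = 16/2 = 8.
(Structurally: 1 ring(s) + 7 π bond(s) = 8.)

8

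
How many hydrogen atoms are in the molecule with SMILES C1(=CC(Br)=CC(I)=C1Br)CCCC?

Hydrogens are implicit in SMILES; fill each atom to its normal valence:
  4 × C (aromatic): no H
  3 × C: 2 H each → 6
  2 × Br: no H
  2 × C (aromatic): 1 H each → 2
  1 × C: 3 H
  1 × I: no H
  Total hydrogens = 11.

11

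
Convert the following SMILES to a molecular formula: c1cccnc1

C5H5N

Heavy atoms from the SMILES: 5 C, 1 N.
Implicit hydrogens by atom environment:
  5 × C (aromatic): 1 H each → 5
  1 × N (aromatic): no H
  Total hydrogens = 5.
Molecular formula: C5H5N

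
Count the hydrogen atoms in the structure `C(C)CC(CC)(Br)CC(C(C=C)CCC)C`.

Hydrogens are implicit in SMILES; fill each atom to its normal valence:
  7 × C: 2 H each → 14
  4 × C: 3 H each → 12
  3 × C: 1 H each → 3
  1 × Br: no H
  1 × C: no H
  Total hydrogens = 29.

29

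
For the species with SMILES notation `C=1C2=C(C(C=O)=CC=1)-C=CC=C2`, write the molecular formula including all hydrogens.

Heavy atoms from the SMILES: 11 C, 1 O.
Implicit hydrogens by atom environment:
  7 × C (aromatic): 1 H each → 7
  3 × C (aromatic): no H
  1 × C: 1 H
  1 × O: no H
  Total hydrogens = 8.
Molecular formula: C11H8O

C11H8O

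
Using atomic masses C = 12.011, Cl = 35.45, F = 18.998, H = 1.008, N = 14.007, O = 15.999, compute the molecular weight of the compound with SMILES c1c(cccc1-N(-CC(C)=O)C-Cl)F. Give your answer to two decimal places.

Molecular formula: C10H11ClFNO.
M = 10×12.011 + 1×35.45 + 1×18.998 + 11×1.008 + 1×14.007 + 1×15.999 = 215.65 g/mol.

215.65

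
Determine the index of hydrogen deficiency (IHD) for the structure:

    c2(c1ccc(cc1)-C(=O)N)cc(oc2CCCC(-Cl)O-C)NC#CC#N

12

Molecular formula from the SMILES: C19H18ClN3O3.
DoU = (2C + 2 + N − H − X)/2 = (2·19 + 2 + 3 − 18 − 1)/2 = 24/2 = 12.
(Structurally: 2 ring(s) + 10 π bond(s) = 12.)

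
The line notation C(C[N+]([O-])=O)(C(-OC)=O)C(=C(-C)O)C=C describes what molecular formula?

Heavy atoms from the SMILES: 9 C, 1 N, 5 O.
Implicit hydrogens by atom environment:
  3 × C: no H
  3 × O: no H
  2 × C: 3 H each → 6
  2 × C: 2 H each → 4
  2 × C: 1 H each → 2
  1 × N (charge +1): no H
  1 × O: 1 H
  1 × O (charge -1): no H
  Total hydrogens = 13.
Molecular formula: C9H13NO5

C9H13NO5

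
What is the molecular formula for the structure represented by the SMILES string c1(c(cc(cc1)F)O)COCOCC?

C10H13FO3

Heavy atoms from the SMILES: 10 C, 1 F, 3 O.
Implicit hydrogens by atom environment:
  3 × C: 2 H each → 6
  3 × C (aromatic): 1 H each → 3
  3 × C (aromatic): no H
  2 × O: no H
  1 × C: 3 H
  1 × F: no H
  1 × O: 1 H
  Total hydrogens = 13.
Molecular formula: C10H13FO3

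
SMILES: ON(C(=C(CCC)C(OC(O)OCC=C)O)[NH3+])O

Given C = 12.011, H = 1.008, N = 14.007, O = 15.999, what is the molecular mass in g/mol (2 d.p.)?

Molecular formula: C10H21N2O6+.
M = 10×12.011 + 21×1.008 + 2×14.007 + 6×15.999 = 265.29 g/mol.

265.29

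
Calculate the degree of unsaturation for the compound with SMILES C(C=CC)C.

1

Molecular formula from the SMILES: C5H10.
DoU = (2C + 2 + N − H − X)/2 = (2·5 + 2 + 0 − 10 − 0)/2 = 2/2 = 1.
(Structurally: 0 ring(s) + 1 π bond(s) = 1.)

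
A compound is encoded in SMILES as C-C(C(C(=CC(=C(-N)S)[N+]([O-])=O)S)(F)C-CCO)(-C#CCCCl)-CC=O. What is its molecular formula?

C16H22ClFN2O4S2

Heavy atoms from the SMILES: 16 C, 1 Cl, 1 F, 2 N, 4 O, 2 S.
Implicit hydrogens by atom environment:
  7 × C: no H
  6 × C: 2 H each → 12
  2 × C: 1 H each → 2
  2 × O: no H
  2 × S: 1 H each → 2
  1 × C: 3 H
  1 × Cl: no H
  1 × F: no H
  1 × N: 2 H
  1 × N (charge +1): no H
  1 × O: 1 H
  1 × O (charge -1): no H
  Total hydrogens = 22.
Molecular formula: C16H22ClFN2O4S2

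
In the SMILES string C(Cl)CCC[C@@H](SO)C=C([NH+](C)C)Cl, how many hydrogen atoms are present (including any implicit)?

18

Hydrogens are implicit in SMILES; fill each atom to its normal valence:
  4 × C: 2 H each → 8
  2 × C: 3 H each → 6
  2 × C: 1 H each → 2
  2 × Cl: no H
  1 × C: no H
  1 × N (charge +1): 1 H
  1 × O: 1 H
  1 × S: no H
  Total hydrogens = 18.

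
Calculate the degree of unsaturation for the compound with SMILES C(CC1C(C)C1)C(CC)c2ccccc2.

5

Molecular formula from the SMILES: C15H22.
DoU = (2C + 2 + N − H − X)/2 = (2·15 + 2 + 0 − 22 − 0)/2 = 10/2 = 5.
(Structurally: 2 ring(s) + 3 π bond(s) = 5.)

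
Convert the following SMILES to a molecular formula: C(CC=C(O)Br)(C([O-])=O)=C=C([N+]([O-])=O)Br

Heavy atoms from the SMILES: 2 Br, 7 C, 1 N, 5 O.
Implicit hydrogens by atom environment:
  5 × C: no H
  2 × Br: no H
  2 × O: no H
  2 × O (charge -1): no H
  1 × C: 2 H
  1 × C: 1 H
  1 × N (charge +1): no H
  1 × O: 1 H
  Total hydrogens = 4.
Net charge -1.
Molecular formula: C7H4Br2NO5-

C7H4Br2NO5-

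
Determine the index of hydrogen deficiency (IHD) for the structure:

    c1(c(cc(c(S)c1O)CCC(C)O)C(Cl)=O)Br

Molecular formula from the SMILES: C11H12BrClO3S.
DoU = (2C + 2 + N − H − X)/2 = (2·11 + 2 + 0 − 12 − 2)/2 = 10/2 = 5.
(Structurally: 1 ring(s) + 4 π bond(s) = 5.)

5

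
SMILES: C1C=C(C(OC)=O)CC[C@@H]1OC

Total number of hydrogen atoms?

14

Hydrogens are implicit in SMILES; fill each atom to its normal valence:
  3 × C: 2 H each → 6
  3 × O: no H
  2 × C: 3 H each → 6
  2 × C: 1 H each → 2
  2 × C: no H
  Total hydrogens = 14.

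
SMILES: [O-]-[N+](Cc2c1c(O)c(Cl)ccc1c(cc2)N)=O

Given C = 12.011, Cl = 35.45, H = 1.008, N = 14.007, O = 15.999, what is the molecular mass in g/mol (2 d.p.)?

Molecular formula: C11H9ClN2O3.
M = 11×12.011 + 1×35.45 + 9×1.008 + 2×14.007 + 3×15.999 = 252.65 g/mol.

252.65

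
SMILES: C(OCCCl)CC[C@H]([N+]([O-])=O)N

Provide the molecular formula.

Heavy atoms from the SMILES: 6 C, 1 Cl, 2 N, 3 O.
Implicit hydrogens by atom environment:
  5 × C: 2 H each → 10
  2 × O: no H
  1 × C: 1 H
  1 × Cl: no H
  1 × N: 2 H
  1 × N (charge +1): no H
  1 × O (charge -1): no H
  Total hydrogens = 13.
Molecular formula: C6H13ClN2O3

C6H13ClN2O3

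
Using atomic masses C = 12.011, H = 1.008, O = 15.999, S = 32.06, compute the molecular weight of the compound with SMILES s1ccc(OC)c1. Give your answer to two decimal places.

114.16

Molecular formula: C5H6OS.
M = 5×12.011 + 6×1.008 + 1×15.999 + 1×32.06 = 114.16 g/mol.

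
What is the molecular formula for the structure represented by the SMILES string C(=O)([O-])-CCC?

C4H7O2-

Heavy atoms from the SMILES: 4 C, 2 O.
Implicit hydrogens by atom environment:
  2 × C: 2 H each → 4
  1 × C: 3 H
  1 × C: no H
  1 × O: no H
  1 × O (charge -1): no H
  Total hydrogens = 7.
Net charge -1.
Molecular formula: C4H7O2-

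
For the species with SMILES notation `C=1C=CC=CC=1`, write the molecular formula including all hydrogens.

Heavy atoms from the SMILES: 6 C.
Implicit hydrogens by atom environment:
  6 × C (aromatic): 1 H each → 6
  Total hydrogens = 6.
Molecular formula: C6H6

C6H6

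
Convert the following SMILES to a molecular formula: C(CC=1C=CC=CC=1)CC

Heavy atoms from the SMILES: 10 C.
Implicit hydrogens by atom environment:
  5 × C (aromatic): 1 H each → 5
  3 × C: 2 H each → 6
  1 × C: 3 H
  1 × C (aromatic): no H
  Total hydrogens = 14.
Molecular formula: C10H14

C10H14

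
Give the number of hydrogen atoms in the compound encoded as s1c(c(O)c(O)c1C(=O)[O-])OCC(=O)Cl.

Hydrogens are implicit in SMILES; fill each atom to its normal valence:
  4 × C (aromatic): no H
  3 × O: no H
  2 × C: no H
  2 × O: 1 H each → 2
  1 × C: 2 H
  1 × Cl: no H
  1 × O (charge -1): no H
  1 × S (aromatic): no H
  Total hydrogens = 4.

4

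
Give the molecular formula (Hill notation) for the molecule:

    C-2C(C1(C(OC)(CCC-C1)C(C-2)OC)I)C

C13H23IO2

Heavy atoms from the SMILES: 13 C, 1 I, 2 O.
Implicit hydrogens by atom environment:
  6 × C: 2 H each → 12
  3 × C: 3 H each → 9
  2 × C: 1 H each → 2
  2 × C: no H
  2 × O: no H
  1 × I: no H
  Total hydrogens = 23.
Molecular formula: C13H23IO2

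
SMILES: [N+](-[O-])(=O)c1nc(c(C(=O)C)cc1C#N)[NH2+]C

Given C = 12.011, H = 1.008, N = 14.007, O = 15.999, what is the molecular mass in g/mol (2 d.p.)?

Molecular formula: C9H9N4O3+.
M = 9×12.011 + 9×1.008 + 4×14.007 + 3×15.999 = 221.20 g/mol.

221.20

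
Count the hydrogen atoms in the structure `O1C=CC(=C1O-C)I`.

Hydrogens are implicit in SMILES; fill each atom to its normal valence:
  2 × C (aromatic): 1 H each → 2
  2 × C (aromatic): no H
  1 × C: 3 H
  1 × I: no H
  1 × O (aromatic): no H
  1 × O: no H
  Total hydrogens = 5.

5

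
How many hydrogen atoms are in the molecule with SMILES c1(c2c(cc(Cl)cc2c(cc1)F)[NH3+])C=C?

Hydrogens are implicit in SMILES; fill each atom to its normal valence:
  6 × C (aromatic): no H
  4 × C (aromatic): 1 H each → 4
  1 × C: 2 H
  1 × C: 1 H
  1 × Cl: no H
  1 × F: no H
  1 × N (charge +1): 3 H
  Total hydrogens = 10.

10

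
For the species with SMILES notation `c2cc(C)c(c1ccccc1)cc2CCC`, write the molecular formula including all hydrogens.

C16H18

Heavy atoms from the SMILES: 16 C.
Implicit hydrogens by atom environment:
  8 × C (aromatic): 1 H each → 8
  4 × C (aromatic): no H
  2 × C: 3 H each → 6
  2 × C: 2 H each → 4
  Total hydrogens = 18.
Molecular formula: C16H18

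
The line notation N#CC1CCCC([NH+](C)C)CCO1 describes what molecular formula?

Heavy atoms from the SMILES: 10 C, 2 N, 1 O.
Implicit hydrogens by atom environment:
  5 × C: 2 H each → 10
  2 × C: 3 H each → 6
  2 × C: 1 H each → 2
  1 × C: no H
  1 × N (charge +1): 1 H
  1 × N: no H
  1 × O: no H
  Total hydrogens = 19.
Net charge +1.
Molecular formula: C10H19N2O+

C10H19N2O+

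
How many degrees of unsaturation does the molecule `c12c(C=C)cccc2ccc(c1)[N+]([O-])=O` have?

Molecular formula from the SMILES: C12H9NO2.
DoU = (2C + 2 + N − H − X)/2 = (2·12 + 2 + 1 − 9 − 0)/2 = 18/2 = 9.
(Structurally: 2 ring(s) + 7 π bond(s) = 9.)

9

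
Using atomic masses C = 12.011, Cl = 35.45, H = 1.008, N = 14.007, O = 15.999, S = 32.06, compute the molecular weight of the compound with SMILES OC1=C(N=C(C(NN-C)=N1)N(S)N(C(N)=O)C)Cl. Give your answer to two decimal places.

293.73

Molecular formula: C7H12ClN7O2S.
M = 7×12.011 + 1×35.45 + 12×1.008 + 7×14.007 + 2×15.999 + 1×32.06 = 293.73 g/mol.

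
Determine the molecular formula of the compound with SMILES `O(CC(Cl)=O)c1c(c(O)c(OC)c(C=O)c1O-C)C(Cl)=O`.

Heavy atoms from the SMILES: 12 C, 2 Cl, 7 O.
Implicit hydrogens by atom environment:
  6 × C (aromatic): no H
  6 × O: no H
  2 × C: 3 H each → 6
  2 × C: no H
  2 × Cl: no H
  1 × C: 2 H
  1 × C: 1 H
  1 × O: 1 H
  Total hydrogens = 10.
Molecular formula: C12H10Cl2O7

C12H10Cl2O7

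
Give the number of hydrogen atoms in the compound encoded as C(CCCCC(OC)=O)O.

14

Hydrogens are implicit in SMILES; fill each atom to its normal valence:
  5 × C: 2 H each → 10
  2 × O: no H
  1 × C: 3 H
  1 × C: no H
  1 × O: 1 H
  Total hydrogens = 14.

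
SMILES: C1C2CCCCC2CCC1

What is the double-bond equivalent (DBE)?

2

Molecular formula from the SMILES: C10H18.
DoU = (2C + 2 + N − H − X)/2 = (2·10 + 2 + 0 − 18 − 0)/2 = 4/2 = 2.
(Structurally: 2 ring(s) + 0 π bond(s) = 2.)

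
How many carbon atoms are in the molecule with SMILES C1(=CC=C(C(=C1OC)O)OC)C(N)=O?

The symbol for carbon appears 9 times in the SMILES.

9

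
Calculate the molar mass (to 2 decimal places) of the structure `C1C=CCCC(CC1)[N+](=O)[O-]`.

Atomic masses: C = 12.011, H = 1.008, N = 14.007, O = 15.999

155.20

Molecular formula: C8H13NO2.
M = 8×12.011 + 13×1.008 + 1×14.007 + 2×15.999 = 155.20 g/mol.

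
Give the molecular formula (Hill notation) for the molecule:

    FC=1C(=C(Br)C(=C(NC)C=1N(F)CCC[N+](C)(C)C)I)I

C13H19BrF2I2N3+

Heavy atoms from the SMILES: 1 Br, 13 C, 2 F, 2 I, 3 N.
Implicit hydrogens by atom environment:
  6 × C (aromatic): no H
  4 × C: 3 H each → 12
  3 × C: 2 H each → 6
  2 × F: no H
  2 × I: no H
  1 × Br: no H
  1 × N: 1 H
  1 × N: no H
  1 × N (charge +1): no H
  Total hydrogens = 19.
Net charge +1.
Molecular formula: C13H19BrF2I2N3+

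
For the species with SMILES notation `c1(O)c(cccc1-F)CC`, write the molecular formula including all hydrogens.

Heavy atoms from the SMILES: 8 C, 1 F, 1 O.
Implicit hydrogens by atom environment:
  3 × C (aromatic): 1 H each → 3
  3 × C (aromatic): no H
  1 × C: 3 H
  1 × C: 2 H
  1 × F: no H
  1 × O: 1 H
  Total hydrogens = 9.
Molecular formula: C8H9FO

C8H9FO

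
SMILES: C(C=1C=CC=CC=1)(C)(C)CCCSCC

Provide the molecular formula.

Heavy atoms from the SMILES: 14 C, 1 S.
Implicit hydrogens by atom environment:
  5 × C (aromatic): 1 H each → 5
  4 × C: 2 H each → 8
  3 × C: 3 H each → 9
  1 × C: no H
  1 × C (aromatic): no H
  1 × S: no H
  Total hydrogens = 22.
Molecular formula: C14H22S

C14H22S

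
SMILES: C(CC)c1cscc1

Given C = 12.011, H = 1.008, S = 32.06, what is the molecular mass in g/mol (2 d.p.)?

Molecular formula: C7H10S.
M = 7×12.011 + 10×1.008 + 1×32.06 = 126.22 g/mol.

126.22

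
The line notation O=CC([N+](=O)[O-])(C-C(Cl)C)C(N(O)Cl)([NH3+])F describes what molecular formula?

Heavy atoms from the SMILES: 6 C, 2 Cl, 1 F, 3 N, 4 O.
Implicit hydrogens by atom environment:
  2 × C: 1 H each → 2
  2 × C: no H
  2 × Cl: no H
  2 × O: no H
  1 × C: 3 H
  1 × C: 2 H
  1 × F: no H
  1 × N (charge +1): 3 H
  1 × N (charge +1): no H
  1 × N: no H
  1 × O: 1 H
  1 × O (charge -1): no H
  Total hydrogens = 11.
Net charge +1.
Molecular formula: C6H11Cl2FN3O4+

C6H11Cl2FN3O4+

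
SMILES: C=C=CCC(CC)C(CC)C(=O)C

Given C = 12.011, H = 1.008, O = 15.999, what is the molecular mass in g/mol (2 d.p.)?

180.29

Molecular formula: C12H20O.
M = 12×12.011 + 20×1.008 + 1×15.999 = 180.29 g/mol.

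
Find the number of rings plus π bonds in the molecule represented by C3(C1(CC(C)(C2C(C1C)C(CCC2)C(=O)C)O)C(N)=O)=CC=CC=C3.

Molecular formula from the SMILES: C21H29NO3.
DoU = (2C + 2 + N − H − X)/2 = (2·21 + 2 + 1 − 29 − 0)/2 = 16/2 = 8.
(Structurally: 3 ring(s) + 5 π bond(s) = 8.)

8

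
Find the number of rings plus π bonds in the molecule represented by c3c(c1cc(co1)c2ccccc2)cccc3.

Molecular formula from the SMILES: C16H12O.
DoU = (2C + 2 + N − H − X)/2 = (2·16 + 2 + 0 − 12 − 0)/2 = 22/2 = 11.
(Structurally: 3 ring(s) + 8 π bond(s) = 11.)

11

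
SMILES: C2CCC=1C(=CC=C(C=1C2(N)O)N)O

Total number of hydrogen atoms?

Hydrogens are implicit in SMILES; fill each atom to its normal valence:
  4 × C (aromatic): no H
  3 × C: 2 H each → 6
  2 × C (aromatic): 1 H each → 2
  2 × N: 2 H each → 4
  2 × O: 1 H each → 2
  1 × C: no H
  Total hydrogens = 14.

14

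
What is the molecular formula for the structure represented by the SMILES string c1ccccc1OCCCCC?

Heavy atoms from the SMILES: 11 C, 1 O.
Implicit hydrogens by atom environment:
  5 × C (aromatic): 1 H each → 5
  4 × C: 2 H each → 8
  1 × C: 3 H
  1 × C (aromatic): no H
  1 × O: no H
  Total hydrogens = 16.
Molecular formula: C11H16O

C11H16O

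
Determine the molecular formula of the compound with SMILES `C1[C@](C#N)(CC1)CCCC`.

C9H15N

Heavy atoms from the SMILES: 9 C, 1 N.
Implicit hydrogens by atom environment:
  6 × C: 2 H each → 12
  2 × C: no H
  1 × C: 3 H
  1 × N: no H
  Total hydrogens = 15.
Molecular formula: C9H15N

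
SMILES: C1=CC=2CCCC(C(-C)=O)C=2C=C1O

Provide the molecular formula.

C12H14O2

Heavy atoms from the SMILES: 12 C, 2 O.
Implicit hydrogens by atom environment:
  3 × C: 2 H each → 6
  3 × C (aromatic): 1 H each → 3
  3 × C (aromatic): no H
  1 × C: 3 H
  1 × C: 1 H
  1 × C: no H
  1 × O: 1 H
  1 × O: no H
  Total hydrogens = 14.
Molecular formula: C12H14O2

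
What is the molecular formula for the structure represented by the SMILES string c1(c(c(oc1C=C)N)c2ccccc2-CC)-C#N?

C15H14N2O

Heavy atoms from the SMILES: 15 C, 2 N, 1 O.
Implicit hydrogens by atom environment:
  6 × C (aromatic): no H
  4 × C (aromatic): 1 H each → 4
  2 × C: 2 H each → 4
  1 × C: 3 H
  1 × C: 1 H
  1 × C: no H
  1 × N: 2 H
  1 × N: no H
  1 × O (aromatic): no H
  Total hydrogens = 14.
Molecular formula: C15H14N2O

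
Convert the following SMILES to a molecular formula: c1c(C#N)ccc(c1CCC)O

C10H11NO

Heavy atoms from the SMILES: 10 C, 1 N, 1 O.
Implicit hydrogens by atom environment:
  3 × C (aromatic): 1 H each → 3
  3 × C (aromatic): no H
  2 × C: 2 H each → 4
  1 × C: 3 H
  1 × C: no H
  1 × N: no H
  1 × O: 1 H
  Total hydrogens = 11.
Molecular formula: C10H11NO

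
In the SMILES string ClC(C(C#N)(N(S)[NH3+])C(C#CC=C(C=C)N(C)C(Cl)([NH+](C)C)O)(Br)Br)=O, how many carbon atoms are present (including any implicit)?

14

The symbol for carbon appears 14 times in the SMILES. (Cl is a single chlorine, not C + l.)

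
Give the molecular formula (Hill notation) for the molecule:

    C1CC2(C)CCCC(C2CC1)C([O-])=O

C12H19O2-

Heavy atoms from the SMILES: 12 C, 2 O.
Implicit hydrogens by atom environment:
  7 × C: 2 H each → 14
  2 × C: 1 H each → 2
  2 × C: no H
  1 × C: 3 H
  1 × O: no H
  1 × O (charge -1): no H
  Total hydrogens = 19.
Net charge -1.
Molecular formula: C12H19O2-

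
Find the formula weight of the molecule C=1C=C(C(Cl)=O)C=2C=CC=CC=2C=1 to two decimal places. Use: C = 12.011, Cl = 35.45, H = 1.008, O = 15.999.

190.63

Molecular formula: C11H7ClO.
M = 11×12.011 + 1×35.45 + 7×1.008 + 1×15.999 = 190.63 g/mol.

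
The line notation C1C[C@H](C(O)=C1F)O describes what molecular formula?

C5H7FO2

Heavy atoms from the SMILES: 5 C, 1 F, 2 O.
Implicit hydrogens by atom environment:
  2 × C: 2 H each → 4
  2 × C: no H
  2 × O: 1 H each → 2
  1 × C: 1 H
  1 × F: no H
  Total hydrogens = 7.
Molecular formula: C5H7FO2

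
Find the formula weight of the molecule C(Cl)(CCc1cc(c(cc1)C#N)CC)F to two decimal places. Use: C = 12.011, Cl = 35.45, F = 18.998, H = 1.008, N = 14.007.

Molecular formula: C12H13ClFN.
M = 12×12.011 + 1×35.45 + 1×18.998 + 13×1.008 + 1×14.007 = 225.69 g/mol.

225.69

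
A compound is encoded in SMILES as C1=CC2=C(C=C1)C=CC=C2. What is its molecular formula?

C10H8

Heavy atoms from the SMILES: 10 C.
Implicit hydrogens by atom environment:
  8 × C (aromatic): 1 H each → 8
  2 × C (aromatic): no H
  Total hydrogens = 8.
Molecular formula: C10H8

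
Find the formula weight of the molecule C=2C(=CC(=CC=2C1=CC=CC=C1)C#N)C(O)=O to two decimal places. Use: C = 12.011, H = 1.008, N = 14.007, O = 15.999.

Molecular formula: C14H9NO2.
M = 14×12.011 + 9×1.008 + 1×14.007 + 2×15.999 = 223.23 g/mol.

223.23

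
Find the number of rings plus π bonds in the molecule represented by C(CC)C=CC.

1

Molecular formula from the SMILES: C6H12.
DoU = (2C + 2 + N − H − X)/2 = (2·6 + 2 + 0 − 12 − 0)/2 = 2/2 = 1.
(Structurally: 0 ring(s) + 1 π bond(s) = 1.)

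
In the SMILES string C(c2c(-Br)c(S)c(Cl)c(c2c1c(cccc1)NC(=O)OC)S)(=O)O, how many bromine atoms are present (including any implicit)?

1

The symbol for bromine appears 1 time in the SMILES.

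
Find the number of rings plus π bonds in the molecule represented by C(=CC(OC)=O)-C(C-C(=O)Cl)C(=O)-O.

4

Molecular formula from the SMILES: C8H9ClO5.
DoU = (2C + 2 + N − H − X)/2 = (2·8 + 2 + 0 − 9 − 1)/2 = 8/2 = 4.
(Structurally: 0 ring(s) + 4 π bond(s) = 4.)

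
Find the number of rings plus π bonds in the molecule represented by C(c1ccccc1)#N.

Molecular formula from the SMILES: C7H5N.
DoU = (2C + 2 + N − H − X)/2 = (2·7 + 2 + 1 − 5 − 0)/2 = 12/2 = 6.
(Structurally: 1 ring(s) + 5 π bond(s) = 6.)

6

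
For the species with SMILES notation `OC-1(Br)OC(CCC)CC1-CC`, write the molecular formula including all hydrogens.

C9H17BrO2

Heavy atoms from the SMILES: 1 Br, 9 C, 2 O.
Implicit hydrogens by atom environment:
  4 × C: 2 H each → 8
  2 × C: 3 H each → 6
  2 × C: 1 H each → 2
  1 × Br: no H
  1 × C: no H
  1 × O: 1 H
  1 × O: no H
  Total hydrogens = 17.
Molecular formula: C9H17BrO2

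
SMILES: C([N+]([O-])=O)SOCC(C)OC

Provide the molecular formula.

C5H11NO4S

Heavy atoms from the SMILES: 5 C, 1 N, 4 O, 1 S.
Implicit hydrogens by atom environment:
  3 × O: no H
  2 × C: 3 H each → 6
  2 × C: 2 H each → 4
  1 × C: 1 H
  1 × N (charge +1): no H
  1 × O (charge -1): no H
  1 × S: no H
  Total hydrogens = 11.
Molecular formula: C5H11NO4S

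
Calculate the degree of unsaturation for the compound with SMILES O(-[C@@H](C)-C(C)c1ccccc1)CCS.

Molecular formula from the SMILES: C12H18OS.
DoU = (2C + 2 + N − H − X)/2 = (2·12 + 2 + 0 − 18 − 0)/2 = 8/2 = 4.
(Structurally: 1 ring(s) + 3 π bond(s) = 4.)

4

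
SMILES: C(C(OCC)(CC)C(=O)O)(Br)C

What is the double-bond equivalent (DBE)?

1

Molecular formula from the SMILES: C8H15BrO3.
DoU = (2C + 2 + N − H − X)/2 = (2·8 + 2 + 0 − 15 − 1)/2 = 2/2 = 1.
(Structurally: 0 ring(s) + 1 π bond(s) = 1.)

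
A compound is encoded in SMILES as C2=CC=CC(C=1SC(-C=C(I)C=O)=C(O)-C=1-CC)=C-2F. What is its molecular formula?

C15H12FIO2S

Heavy atoms from the SMILES: 15 C, 1 F, 1 I, 2 O, 1 S.
Implicit hydrogens by atom environment:
  6 × C (aromatic): no H
  4 × C (aromatic): 1 H each → 4
  2 × C: 1 H each → 2
  1 × C: 3 H
  1 × C: 2 H
  1 × C: no H
  1 × F: no H
  1 × I: no H
  1 × O: 1 H
  1 × O: no H
  1 × S (aromatic): no H
  Total hydrogens = 12.
Molecular formula: C15H12FIO2S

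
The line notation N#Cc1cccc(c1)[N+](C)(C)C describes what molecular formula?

Heavy atoms from the SMILES: 10 C, 2 N.
Implicit hydrogens by atom environment:
  4 × C (aromatic): 1 H each → 4
  3 × C: 3 H each → 9
  2 × C (aromatic): no H
  1 × C: no H
  1 × N (charge +1): no H
  1 × N: no H
  Total hydrogens = 13.
Net charge +1.
Molecular formula: C10H13N2+

C10H13N2+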